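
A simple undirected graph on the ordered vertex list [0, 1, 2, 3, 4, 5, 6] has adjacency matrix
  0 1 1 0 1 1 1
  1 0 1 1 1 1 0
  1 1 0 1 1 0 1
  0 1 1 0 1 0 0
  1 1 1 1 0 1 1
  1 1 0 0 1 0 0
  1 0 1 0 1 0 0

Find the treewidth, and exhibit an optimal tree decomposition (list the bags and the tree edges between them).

Treewidth 3.
One optimal decomposition is:
Bags: B1 = {0, 1, 2, 4}  B2 = {0, 1, 4, 5}  B3 = {1, 2, 3, 4}  B4 = {0, 2, 4, 6}
Tree: B1–B2, B1–B3, B1–B4

The largest bag has 4 vertices, giving width 3; this decomposition certifies tw(G) ≤ 3. On the other hand G contains the 4-clique {0, 1, 2, 4}. A clique must lie in a single bag of any decomposition, so no decomposition can have width below 3. Combining the bounds, tw(G) = 3.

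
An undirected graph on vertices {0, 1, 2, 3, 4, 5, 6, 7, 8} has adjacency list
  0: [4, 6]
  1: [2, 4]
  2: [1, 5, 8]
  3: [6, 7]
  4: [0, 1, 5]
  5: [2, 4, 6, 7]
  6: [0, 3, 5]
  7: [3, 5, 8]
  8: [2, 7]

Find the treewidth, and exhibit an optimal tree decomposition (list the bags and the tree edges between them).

Every bag has size at most 4, so the width is 4 − 1 = 3 and tw(G) ≤ 3. For the lower bound: the 4 vertex sets {1,2,8}, {4}, {5}, {0,3,6,7} are disjoint, each induces a connected subgraph, and every pair is joined by at least one edge of G. Contracting each set to a single vertex therefore yields K_{4} as a minor, and since treewidth is minor-monotone, tw(G) ≥ tw(K_{4}) = 3. Therefore the treewidth is 3.

Treewidth 3.
One optimal decomposition is:
Bags: B1 = {1, 2, 4, 8}  B2 = {2, 4, 5, 8}  B3 = {4, 5, 7, 8}  B4 = {0, 4, 5, 7}  B5 = {0, 5, 6, 7}  B6 = {0, 3, 6, 7}
Tree: B1–B2, B2–B3, B3–B4, B4–B5, B5–B6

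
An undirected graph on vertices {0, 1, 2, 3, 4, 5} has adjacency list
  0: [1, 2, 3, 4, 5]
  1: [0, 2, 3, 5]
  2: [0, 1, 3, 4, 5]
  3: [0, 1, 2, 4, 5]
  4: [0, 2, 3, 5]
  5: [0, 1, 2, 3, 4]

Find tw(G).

A width-4 tree decomposition is:
Bags: B1 = {0, 2, 3, 4, 5}  B2 = {0, 1, 2, 3, 5}
Tree: B1–B2
Each bag holds 5 vertices, so the decomposition has width 4, which upper-bounds the treewidth. For the lower bound, the 5 vertices {0, 1, 2, 3, 5} are pairwise adjacent, and any tree decomposition puts a clique entirely inside one bag — forcing width ≥ 4. Therefore the treewidth is 4.

4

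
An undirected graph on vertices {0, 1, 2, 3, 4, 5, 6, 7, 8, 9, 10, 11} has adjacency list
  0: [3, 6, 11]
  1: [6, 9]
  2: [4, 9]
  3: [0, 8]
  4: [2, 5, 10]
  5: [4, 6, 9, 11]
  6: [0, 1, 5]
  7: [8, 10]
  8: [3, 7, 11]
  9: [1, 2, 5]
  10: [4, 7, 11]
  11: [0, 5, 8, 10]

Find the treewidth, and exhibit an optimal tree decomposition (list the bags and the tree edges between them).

Treewidth 3.
One optimal decomposition is:
Bags: B1 = {1, 2, 6, 9}  B2 = {2, 5, 6, 9}  B3 = {2, 4, 5, 6}  B4 = {0, 4, 5, 6}  B5 = {0, 4, 5, 11}  B6 = {0, 4, 10, 11}  B7 = {0, 3, 10, 11}  B8 = {3, 8, 10, 11}  B9 = {3, 7, 8, 10}
Tree: B1–B2, B2–B3, B3–B4, B4–B5, B5–B6, B6–B7, B7–B8, B8–B9

Each bag holds 4 vertices, so the decomposition has width 3, which upper-bounds the treewidth. For the lower bound: the 4 vertex sets {1,2,9}, {6}, {5}, {0,4,10,11} are disjoint, each induces a connected subgraph, and every pair is joined by at least one edge of G. Contracting each set to a single vertex therefore yields K_{4} as a minor, and since treewidth is minor-monotone, tw(G) ≥ tw(K_{4}) = 3. Combining the bounds, tw(G) = 3.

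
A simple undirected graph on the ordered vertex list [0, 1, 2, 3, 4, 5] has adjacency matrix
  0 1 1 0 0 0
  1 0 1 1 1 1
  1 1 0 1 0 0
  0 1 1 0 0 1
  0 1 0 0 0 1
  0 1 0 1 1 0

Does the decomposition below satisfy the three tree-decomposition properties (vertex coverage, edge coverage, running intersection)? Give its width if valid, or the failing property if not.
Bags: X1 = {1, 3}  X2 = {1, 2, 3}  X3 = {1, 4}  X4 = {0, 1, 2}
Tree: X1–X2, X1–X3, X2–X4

A tree decomposition must satisfy three properties: every vertex lies in some bag; for every edge, both endpoints lie together in some bag; and for every vertex, the bags containing it form a connected subtree. Here vertex 5 appears in no bag, so the decomposition is invalid.

No — vertex 5 appears in no bag.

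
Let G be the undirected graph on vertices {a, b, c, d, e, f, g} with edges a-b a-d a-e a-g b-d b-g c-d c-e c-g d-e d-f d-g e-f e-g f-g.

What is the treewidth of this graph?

A width-3 tree decomposition is:
Bags: B1 = {c, d, e, g}  B2 = {d, e, f, g}  B3 = {a, d, e, g}  B4 = {a, b, d, g}
Tree: B1–B2, B1–B3, B3–B4
Each bag holds 4 vertices, so the decomposition has width 3, which upper-bounds the treewidth. On the other hand G contains the 4-clique {d, e, f, g}. A clique must lie in a single bag of any decomposition, so no decomposition can have width below 3. The upper and lower bounds meet at 3, so that is the treewidth.

3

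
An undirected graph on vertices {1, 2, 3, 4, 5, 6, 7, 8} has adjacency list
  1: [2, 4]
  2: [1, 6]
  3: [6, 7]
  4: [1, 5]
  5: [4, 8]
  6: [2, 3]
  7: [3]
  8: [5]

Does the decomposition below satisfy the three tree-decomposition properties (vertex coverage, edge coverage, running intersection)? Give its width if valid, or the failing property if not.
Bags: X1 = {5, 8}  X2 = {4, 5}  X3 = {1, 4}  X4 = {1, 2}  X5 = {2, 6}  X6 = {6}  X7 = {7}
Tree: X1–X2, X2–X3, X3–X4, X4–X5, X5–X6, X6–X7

No — vertex 3 appears in no bag.

A tree decomposition must satisfy three properties: every vertex lies in some bag; for every edge, both endpoints lie together in some bag; and for every vertex, the bags containing it form a connected subtree. Here vertex 3 appears in no bag, so the decomposition is invalid.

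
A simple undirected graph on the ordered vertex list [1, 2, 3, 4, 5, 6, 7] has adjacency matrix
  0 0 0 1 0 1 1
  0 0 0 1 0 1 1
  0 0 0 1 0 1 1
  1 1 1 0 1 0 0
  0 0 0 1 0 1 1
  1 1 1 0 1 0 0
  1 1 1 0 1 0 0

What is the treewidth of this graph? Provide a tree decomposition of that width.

The largest bag has 4 vertices, giving width 3; this decomposition certifies tw(G) ≤ 3. For the lower bound: the 4 vertex sets {2,4}, {5,6}, {7}, {1} are disjoint, each induces a connected subgraph, and every pair is joined by at least one edge of G. Contracting each set to a single vertex therefore yields K_{4} as a minor, and since treewidth is minor-monotone, tw(G) ≥ tw(K_{4}) = 3. Combining the bounds, tw(G) = 3.

Treewidth 3.
One optimal decomposition is:
Bags: B1 = {2, 4, 6, 7}  B2 = {4, 5, 6, 7}  B3 = {1, 4, 6, 7}  B4 = {3, 4, 6, 7}
Tree: B1–B2, B2–B3, B3–B4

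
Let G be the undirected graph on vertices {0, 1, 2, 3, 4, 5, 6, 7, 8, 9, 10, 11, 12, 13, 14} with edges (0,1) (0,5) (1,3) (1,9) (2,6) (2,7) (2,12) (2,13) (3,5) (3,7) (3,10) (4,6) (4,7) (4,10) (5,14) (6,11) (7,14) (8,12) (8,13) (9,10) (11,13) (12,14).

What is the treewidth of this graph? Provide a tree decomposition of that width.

Treewidth 3.
Bags: B1 = {8, 11, 12, 13}  B2 = {2, 11, 12, 13}  B3 = {2, 6, 11, 12}  B4 = {2, 6, 12, 14}  B5 = {2, 6, 7, 14}  B6 = {4, 6, 7, 14}  B7 = {4, 5, 7, 14}  B8 = {3, 4, 5, 7}  B9 = {3, 4, 5, 10}  B10 = {0, 3, 5, 10}  B11 = {0, 1, 3, 10}  B12 = {0, 1, 9, 10}
Tree: B1–B2, B2–B3, B3–B4, B4–B5, B5–B6, B6–B7, B7–B8, B8–B9, B9–B10, B10–B11, B11–B12

Each bag holds 4 vertices, so the decomposition has width 3, which upper-bounds the treewidth. For the lower bound: the 4 vertex sets {8,11,13}, {12}, {2}, {4,6,7,14} are disjoint, each induces a connected subgraph, and every pair is joined by at least one edge of G. Contracting each set to a single vertex therefore yields K_{4} as a minor, and since treewidth is minor-monotone, tw(G) ≥ tw(K_{4}) = 3. Therefore the treewidth is 3.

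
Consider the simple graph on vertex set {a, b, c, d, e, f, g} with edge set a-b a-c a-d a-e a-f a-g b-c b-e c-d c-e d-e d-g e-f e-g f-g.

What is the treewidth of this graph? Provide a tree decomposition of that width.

Treewidth 3.
One optimal decomposition is:
Bags: B1 = {a, c, d, e}  B2 = {a, b, c, e}  B3 = {a, d, e, g}  B4 = {a, e, f, g}
Tree: B1–B2, B1–B3, B3–B4

Each bag holds 4 vertices, so the decomposition has width 3, which upper-bounds the treewidth. Conversely, {a, d, e, g} is a clique of size 4, and the vertices of any clique must share a bag in every tree decomposition; so some bag has ≥ 4 vertices and tw(G) ≥ 3. Hence tw(G) = 3 exactly.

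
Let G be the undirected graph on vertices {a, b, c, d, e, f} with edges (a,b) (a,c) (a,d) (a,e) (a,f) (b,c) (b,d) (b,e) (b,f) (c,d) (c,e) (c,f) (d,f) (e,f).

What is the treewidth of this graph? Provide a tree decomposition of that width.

Each bag holds 5 vertices, so the decomposition has width 4, which upper-bounds the treewidth. For the lower bound, the 5 vertices {a, b, c, d, f} are pairwise adjacent, and any tree decomposition puts a clique entirely inside one bag — forcing width ≥ 4. The upper and lower bounds meet at 4, so that is the treewidth.

Treewidth 4.
Bags: B1 = {a, b, c, d, f}  B2 = {a, b, c, e, f}
Tree: B1–B2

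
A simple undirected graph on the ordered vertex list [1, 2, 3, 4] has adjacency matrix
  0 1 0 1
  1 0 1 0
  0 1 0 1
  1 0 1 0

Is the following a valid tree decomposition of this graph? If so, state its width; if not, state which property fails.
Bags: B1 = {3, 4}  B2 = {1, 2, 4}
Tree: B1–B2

A tree decomposition must satisfy three properties: every vertex lies in some bag; for every edge, both endpoints lie together in some bag; and for every vertex, the bags containing it form a connected subtree. Here edge (2,3) lies in no bag, so the decomposition is invalid.

No — edge (2,3) lies in no bag.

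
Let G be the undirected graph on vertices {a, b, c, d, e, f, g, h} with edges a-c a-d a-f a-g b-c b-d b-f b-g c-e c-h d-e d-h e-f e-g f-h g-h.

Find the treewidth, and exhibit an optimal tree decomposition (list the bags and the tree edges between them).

Treewidth 4.
Bags: B1 = {b, c, d, f, g}  B2 = {a, c, d, f, g}  B3 = {c, d, e, f, g}  B4 = {c, d, f, g, h}
Tree: B1–B2, B2–B3, B3–B4

Every bag has size at most 5, so the width is 5 − 1 = 4 and tw(G) ≤ 4. For the lower bound: the 5 vertex sets {b,c}, {a,f}, {e,g}, {d}, {h} are disjoint, each induces a connected subgraph, and every pair is joined by at least one edge of G. Contracting each set to a single vertex therefore yields K_{5} as a minor, and since treewidth is minor-monotone, tw(G) ≥ tw(K_{5}) = 4. Therefore the treewidth is 4.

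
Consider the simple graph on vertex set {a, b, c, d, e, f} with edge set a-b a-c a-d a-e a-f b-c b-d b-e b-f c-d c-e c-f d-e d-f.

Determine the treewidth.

A width-4 tree decomposition is:
Bags: B1 = {a, b, c, d, f}  B2 = {a, b, c, d, e}
Tree: B1–B2
Each bag holds 5 vertices, so the decomposition has width 4, which upper-bounds the treewidth. Conversely, {a, b, c, d, e} is a clique of size 5, and the vertices of any clique must share a bag in every tree decomposition; so some bag has ≥ 5 vertices and tw(G) ≥ 4. Combining the bounds, tw(G) = 4.

4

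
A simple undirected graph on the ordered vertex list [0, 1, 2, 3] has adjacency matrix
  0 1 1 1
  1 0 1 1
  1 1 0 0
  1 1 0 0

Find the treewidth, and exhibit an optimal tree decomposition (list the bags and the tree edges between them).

Treewidth 2.
Bags: B1 = {0, 1, 3}  B2 = {0, 1, 2}
Tree: B1–B2

Each bag holds 3 vertices, so the decomposition has width 2, which upper-bounds the treewidth. On the other hand G contains the 3-clique {0, 1, 2}. A clique must lie in a single bag of any decomposition, so no decomposition can have width below 2. The upper and lower bounds meet at 2, so that is the treewidth.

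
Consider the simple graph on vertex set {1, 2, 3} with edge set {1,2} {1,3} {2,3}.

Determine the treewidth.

A width-2 tree decomposition is:
Bags: B1 = {1, 2, 3}
Tree: (single bag)
A single bag containing all 3 vertices is trivially a valid decomposition of width 2. Conversely, {1, 2, 3} is a clique of size 3, and the vertices of any clique must share a bag in every tree decomposition; so some bag has ≥ 3 vertices and tw(G) ≥ 2. Hence tw(G) = 2 exactly.

2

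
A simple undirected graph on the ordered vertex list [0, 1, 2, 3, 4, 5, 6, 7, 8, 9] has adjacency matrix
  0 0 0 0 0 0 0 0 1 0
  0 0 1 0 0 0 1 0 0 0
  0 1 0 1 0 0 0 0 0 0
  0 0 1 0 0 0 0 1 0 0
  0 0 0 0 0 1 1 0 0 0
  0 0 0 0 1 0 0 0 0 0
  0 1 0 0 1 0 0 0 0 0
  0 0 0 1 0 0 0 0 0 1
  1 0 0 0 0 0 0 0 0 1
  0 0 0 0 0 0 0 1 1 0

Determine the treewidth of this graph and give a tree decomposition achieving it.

The largest bag has 2 vertices, giving width 1; this decomposition certifies tw(G) ≤ 1. Since G has at least one edge (e.g. 5–4), it is not an edgeless graph, so tw(G) ≥ 1. Hence tw(G) = 1 exactly.

Treewidth 1.
One such decomposition:
Bags: B1 = {4, 5}  B2 = {4, 6}  B3 = {1, 6}  B4 = {1, 2}  B5 = {2, 3}  B6 = {3, 7}  B7 = {7, 9}  B8 = {8, 9}  B9 = {0, 8}
Tree: B1–B2, B2–B3, B3–B4, B4–B5, B5–B6, B6–B7, B7–B8, B8–B9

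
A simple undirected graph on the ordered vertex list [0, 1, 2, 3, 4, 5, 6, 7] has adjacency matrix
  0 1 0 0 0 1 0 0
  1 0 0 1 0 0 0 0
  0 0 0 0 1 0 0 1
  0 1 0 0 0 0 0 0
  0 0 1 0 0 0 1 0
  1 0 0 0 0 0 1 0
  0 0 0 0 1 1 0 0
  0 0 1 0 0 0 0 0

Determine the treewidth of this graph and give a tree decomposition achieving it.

Each bag holds 2 vertices, so the decomposition has width 1, which upper-bounds the treewidth. G has an edge, so its treewidth is at least 1. Therefore the treewidth is 1.

Treewidth 1.
One such decomposition:
Bags: B1 = {1, 3}  B2 = {0, 1}  B3 = {0, 5}  B4 = {5, 6}  B5 = {4, 6}  B6 = {2, 4}  B7 = {2, 7}
Tree: B1–B2, B2–B3, B3–B4, B4–B5, B5–B6, B6–B7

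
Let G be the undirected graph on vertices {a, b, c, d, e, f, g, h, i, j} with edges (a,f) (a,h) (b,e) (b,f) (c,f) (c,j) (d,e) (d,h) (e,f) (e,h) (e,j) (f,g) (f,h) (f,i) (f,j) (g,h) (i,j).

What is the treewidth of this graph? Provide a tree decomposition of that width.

Treewidth 2.
One such decomposition:
Bags: B1 = {e, f, j}  B2 = {e, f, h}  B3 = {a, f, h}  B4 = {c, f, j}  B5 = {b, e, f}  B6 = {f, g, h}  B7 = {f, i, j}  B8 = {d, e, h}
Tree: B1–B2, B2–B3, B1–B4, B1–B5, B2–B6, B1–B7, B2–B8

The largest bag has 3 vertices, giving width 2; this decomposition certifies tw(G) ≤ 2. Conversely, {d, e, h} is a clique of size 3, and the vertices of any clique must share a bag in every tree decomposition; so some bag has ≥ 3 vertices and tw(G) ≥ 2. Combining the bounds, tw(G) = 2.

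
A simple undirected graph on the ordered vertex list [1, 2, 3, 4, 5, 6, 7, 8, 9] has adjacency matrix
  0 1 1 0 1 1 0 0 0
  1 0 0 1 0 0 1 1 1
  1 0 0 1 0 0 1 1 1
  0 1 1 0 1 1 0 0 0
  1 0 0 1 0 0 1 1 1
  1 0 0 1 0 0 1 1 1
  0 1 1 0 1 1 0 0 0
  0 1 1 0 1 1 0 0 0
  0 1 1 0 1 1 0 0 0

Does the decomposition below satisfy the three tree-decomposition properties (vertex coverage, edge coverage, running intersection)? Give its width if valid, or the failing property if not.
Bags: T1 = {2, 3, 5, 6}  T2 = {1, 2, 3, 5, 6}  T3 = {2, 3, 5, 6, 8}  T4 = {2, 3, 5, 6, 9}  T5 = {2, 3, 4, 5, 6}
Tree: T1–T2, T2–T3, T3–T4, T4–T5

No — vertex 7 appears in no bag.

A tree decomposition must satisfy three properties: every vertex lies in some bag; for every edge, both endpoints lie together in some bag; and for every vertex, the bags containing it form a connected subtree. Here vertex 7 appears in no bag, so the decomposition is invalid.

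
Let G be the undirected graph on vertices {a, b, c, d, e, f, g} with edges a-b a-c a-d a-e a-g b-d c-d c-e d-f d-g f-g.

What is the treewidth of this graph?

2

A width-2 tree decomposition is:
Bags: B1 = {a, d, g}  B2 = {d, f, g}  B3 = {a, b, d}  B4 = {a, c, d}  B5 = {a, c, e}
Tree: B1–B2, B1–B3, B3–B4, B4–B5
Every bag has size at most 3, so the width is 3 − 1 = 2 and tw(G) ≤ 2. Conversely, {a, d, g} is a clique of size 3, and the vertices of any clique must share a bag in every tree decomposition; so some bag has ≥ 3 vertices and tw(G) ≥ 2. Therefore the treewidth is 2.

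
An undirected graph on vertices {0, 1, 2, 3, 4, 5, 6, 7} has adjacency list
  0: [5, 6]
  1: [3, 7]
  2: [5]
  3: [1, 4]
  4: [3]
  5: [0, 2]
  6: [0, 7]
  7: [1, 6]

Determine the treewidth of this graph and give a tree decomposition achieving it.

Treewidth 1.
One such decomposition:
Bags: B1 = {3, 4}  B2 = {1, 3}  B3 = {1, 7}  B4 = {6, 7}  B5 = {0, 6}  B6 = {0, 5}  B7 = {2, 5}
Tree: B1–B2, B2–B3, B3–B4, B4–B5, B5–B6, B6–B7

Each bag holds 2 vertices, so the decomposition has width 1, which upper-bounds the treewidth. Since G has at least one edge (e.g. 4–3), it is not an edgeless graph, so tw(G) ≥ 1. Combining the bounds, tw(G) = 1.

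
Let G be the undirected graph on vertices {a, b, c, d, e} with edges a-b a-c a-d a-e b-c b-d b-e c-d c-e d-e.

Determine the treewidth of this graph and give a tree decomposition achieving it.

Treewidth 4.
Bags: B1 = {a, b, c, d, e}
Tree: (single bag)

A single bag containing all 5 vertices is trivially a valid decomposition of width 4. On the other hand G contains the 5-clique {a, b, c, d, e}. A clique must lie in a single bag of any decomposition, so no decomposition can have width below 4. The upper and lower bounds meet at 4, so that is the treewidth.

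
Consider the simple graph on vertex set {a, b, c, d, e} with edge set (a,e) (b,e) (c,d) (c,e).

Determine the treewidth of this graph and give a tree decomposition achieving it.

Treewidth 1.
One such decomposition:
Bags: B1 = {b, e}  B2 = {c, e}  B3 = {c, d}  B4 = {a, e}
Tree: B1–B2, B2–B3, B1–B4

Each bag holds 2 vertices, so the decomposition has width 1, which upper-bounds the treewidth. Since G has at least one edge (e.g. b–e), it is not an edgeless graph, so tw(G) ≥ 1. Therefore the treewidth is 1.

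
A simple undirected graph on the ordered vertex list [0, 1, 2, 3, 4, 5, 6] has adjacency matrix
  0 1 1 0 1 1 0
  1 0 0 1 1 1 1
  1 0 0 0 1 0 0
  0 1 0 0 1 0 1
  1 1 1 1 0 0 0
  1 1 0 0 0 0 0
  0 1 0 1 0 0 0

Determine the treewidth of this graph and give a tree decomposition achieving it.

Treewidth 2.
Bags: B1 = {0, 2, 4}  B2 = {0, 1, 4}  B3 = {1, 3, 4}  B4 = {0, 1, 5}  B5 = {1, 3, 6}
Tree: B1–B2, B2–B3, B2–B4, B3–B5

The largest bag has 3 vertices, giving width 2; this decomposition certifies tw(G) ≤ 2. For the lower bound, the 3 vertices {0, 1, 4} are pairwise adjacent, and any tree decomposition puts a clique entirely inside one bag — forcing width ≥ 2. Therefore the treewidth is 2.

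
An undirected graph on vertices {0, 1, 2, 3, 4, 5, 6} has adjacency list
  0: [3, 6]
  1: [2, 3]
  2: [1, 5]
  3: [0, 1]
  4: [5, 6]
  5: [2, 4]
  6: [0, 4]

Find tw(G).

A width-2 tree decomposition is:
Bags: B1 = {0, 3, 6}  B2 = {1, 3, 6}  B3 = {1, 2, 6}  B4 = {2, 5, 6}  B5 = {4, 5, 6}
Tree: B1–B2, B2–B3, B3–B4, B4–B5
Every bag has size at most 3, so the width is 3 − 1 = 2 and tw(G) ≤ 2. Since 6–0–3–1–2–5–4–6 is a cycle in G, G is not acyclic. Forests are exactly the graphs of treewidth ≤ 1, so tw(G) ≥ 2. The upper and lower bounds meet at 2, so that is the treewidth.

2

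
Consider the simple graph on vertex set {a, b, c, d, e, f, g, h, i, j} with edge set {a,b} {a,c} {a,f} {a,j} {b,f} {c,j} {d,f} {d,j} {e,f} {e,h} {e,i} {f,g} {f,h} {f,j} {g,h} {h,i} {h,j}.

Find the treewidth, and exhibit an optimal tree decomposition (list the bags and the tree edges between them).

Treewidth 2.
One optimal decomposition is:
Bags: B1 = {a, f, j}  B2 = {a, b, f}  B3 = {f, h, j}  B4 = {f, g, h}  B5 = {e, f, h}  B6 = {e, h, i}  B7 = {d, f, j}  B8 = {a, c, j}
Tree: B1–B2, B1–B3, B3–B4, B4–B5, B5–B6, B3–B7, B1–B8

Every bag has size at most 3, so the width is 3 − 1 = 2 and tw(G) ≤ 2. Conversely, {a, c, j} is a clique of size 3, and the vertices of any clique must share a bag in every tree decomposition; so some bag has ≥ 3 vertices and tw(G) ≥ 2. Combining the bounds, tw(G) = 2.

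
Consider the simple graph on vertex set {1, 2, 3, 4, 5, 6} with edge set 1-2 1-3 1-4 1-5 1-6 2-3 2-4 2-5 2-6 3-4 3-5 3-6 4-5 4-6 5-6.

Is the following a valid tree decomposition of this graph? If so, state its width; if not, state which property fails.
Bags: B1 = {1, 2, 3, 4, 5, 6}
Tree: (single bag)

Vertex coverage: the bags together contain {1, 2, 3, 4, 5, 6}, the full vertex set. Edge coverage: each edge of G has both endpoints in at least one bag. Running intersection: for every vertex, the bags containing it form a connected subtree. All three properties hold, so this is a valid tree decomposition of width max|bag| − 1 = 5, and hence tw(G) ≤ 5.

Yes; width 5.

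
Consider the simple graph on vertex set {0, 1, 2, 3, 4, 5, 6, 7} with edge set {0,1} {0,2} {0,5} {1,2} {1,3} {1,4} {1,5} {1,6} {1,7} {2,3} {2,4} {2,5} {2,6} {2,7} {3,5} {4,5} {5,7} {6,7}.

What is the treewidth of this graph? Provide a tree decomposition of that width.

Every bag has size at most 4, so the width is 4 − 1 = 3 and tw(G) ≤ 3. On the other hand G contains the 4-clique {0, 1, 2, 5}. A clique must lie in a single bag of any decomposition, so no decomposition can have width below 3. Combining the bounds, tw(G) = 3.

Treewidth 3.
Bags: B1 = {1, 2, 5, 7}  B2 = {1, 2, 6, 7}  B3 = {1, 2, 4, 5}  B4 = {1, 2, 3, 5}  B5 = {0, 1, 2, 5}
Tree: B1–B2, B1–B3, B1–B4, B4–B5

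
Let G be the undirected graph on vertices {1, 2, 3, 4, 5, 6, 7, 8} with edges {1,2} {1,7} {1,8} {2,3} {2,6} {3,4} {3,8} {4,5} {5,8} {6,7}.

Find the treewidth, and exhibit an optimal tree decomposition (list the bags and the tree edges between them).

Treewidth 2.
One such decomposition:
Bags: B1 = {2, 6, 7}  B2 = {1, 2, 7}  B3 = {1, 2, 3}  B4 = {1, 3, 8}  B5 = {3, 4, 8}  B6 = {4, 5, 8}
Tree: B1–B2, B2–B3, B3–B4, B4–B5, B5–B6

Each bag holds 3 vertices, so the decomposition has width 2, which upper-bounds the treewidth. For the lower bound, G contains the cycle 6–7–1–2–6, so G is not a forest; only forests have treewidth ≤ 1, hence tw(G) ≥ 2. Therefore the treewidth is 2.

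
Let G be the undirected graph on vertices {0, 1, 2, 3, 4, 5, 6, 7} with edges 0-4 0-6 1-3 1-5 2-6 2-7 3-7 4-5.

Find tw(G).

2

A width-2 tree decomposition is:
Bags: B1 = {0, 4, 5}  B2 = {0, 5, 6}  B3 = {2, 5, 6}  B4 = {2, 5, 7}  B5 = {3, 5, 7}  B6 = {1, 3, 5}
Tree: B1–B2, B2–B3, B3–B4, B4–B5, B5–B6
The largest bag has 3 vertices, giving width 2; this decomposition certifies tw(G) ≤ 2. For the lower bound, G contains the cycle 5–4–0–6–2–7–3–1–5, so G is not a forest; only forests have treewidth ≤ 1, hence tw(G) ≥ 2. Combining the bounds, tw(G) = 2.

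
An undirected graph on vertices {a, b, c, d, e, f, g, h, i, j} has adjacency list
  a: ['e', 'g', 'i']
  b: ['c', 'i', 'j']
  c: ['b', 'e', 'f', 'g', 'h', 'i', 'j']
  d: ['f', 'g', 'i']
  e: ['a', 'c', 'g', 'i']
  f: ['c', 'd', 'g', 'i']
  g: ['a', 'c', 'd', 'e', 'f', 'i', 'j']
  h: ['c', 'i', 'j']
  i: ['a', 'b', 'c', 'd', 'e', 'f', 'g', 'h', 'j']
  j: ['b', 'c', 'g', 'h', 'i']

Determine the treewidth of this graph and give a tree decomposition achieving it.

Treewidth 3.
One such decomposition:
Bags: B1 = {c, h, i, j}  B2 = {c, g, i, j}  B3 = {c, f, g, i}  B4 = {d, f, g, i}  B5 = {b, c, i, j}  B6 = {c, e, g, i}  B7 = {a, e, g, i}
Tree: B1–B2, B2–B3, B3–B4, B2–B5, B3–B6, B6–B7

The largest bag has 4 vertices, giving width 3; this decomposition certifies tw(G) ≤ 3. For the lower bound, the 4 vertices {d, f, g, i} are pairwise adjacent, and any tree decomposition puts a clique entirely inside one bag — forcing width ≥ 3. Combining the bounds, tw(G) = 3.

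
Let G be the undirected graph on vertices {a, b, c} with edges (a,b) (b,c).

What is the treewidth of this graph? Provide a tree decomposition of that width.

Every bag has size at most 2, so the width is 2 − 1 = 1 and tw(G) ≤ 1. Since G has at least one edge (e.g. c–b), it is not an edgeless graph, so tw(G) ≥ 1. Therefore the treewidth is 1.

Treewidth 1.
Bags: B1 = {b, c}  B2 = {a, b}
Tree: B1–B2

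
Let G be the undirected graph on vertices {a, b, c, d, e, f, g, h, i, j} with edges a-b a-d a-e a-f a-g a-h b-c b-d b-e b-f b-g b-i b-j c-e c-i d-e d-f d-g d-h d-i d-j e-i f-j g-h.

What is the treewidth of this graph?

3

A width-3 tree decomposition is:
Bags: B1 = {a, b, d, e}  B2 = {a, b, d, g}  B3 = {b, d, e, i}  B4 = {a, b, d, f}  B5 = {a, d, g, h}  B6 = {b, d, f, j}  B7 = {b, c, e, i}
Tree: B1–B2, B1–B3, B1–B4, B2–B5, B4–B6, B3–B7
The largest bag has 4 vertices, giving width 3; this decomposition certifies tw(G) ≤ 3. Conversely, {a, d, g, h} is a clique of size 4, and the vertices of any clique must share a bag in every tree decomposition; so some bag has ≥ 4 vertices and tw(G) ≥ 3. Hence tw(G) = 3 exactly.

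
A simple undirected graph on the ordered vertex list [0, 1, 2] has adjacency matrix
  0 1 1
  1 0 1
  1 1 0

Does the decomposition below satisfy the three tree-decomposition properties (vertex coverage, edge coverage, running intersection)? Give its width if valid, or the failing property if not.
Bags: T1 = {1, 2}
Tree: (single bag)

A tree decomposition must satisfy three properties: every vertex lies in some bag; for every edge, both endpoints lie together in some bag; and for every vertex, the bags containing it form a connected subtree. Here vertex 0 appears in no bag, so the decomposition is invalid.

No — vertex 0 appears in no bag.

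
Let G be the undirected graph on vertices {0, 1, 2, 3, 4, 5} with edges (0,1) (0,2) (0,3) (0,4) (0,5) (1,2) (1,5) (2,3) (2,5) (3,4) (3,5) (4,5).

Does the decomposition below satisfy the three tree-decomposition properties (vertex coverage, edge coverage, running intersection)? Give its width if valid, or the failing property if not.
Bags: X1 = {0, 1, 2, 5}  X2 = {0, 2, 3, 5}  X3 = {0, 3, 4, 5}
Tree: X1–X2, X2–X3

Yes; width 3.

Checking the three conditions: (i) the bags cover all of {0, 1, 2, 3, 4, 5}; (ii) for each edge, some bag contains both endpoints; (iii) the bags containing any fixed vertex form a subtree. All hold, so the decomposition is valid with width 4 − 1 = 3.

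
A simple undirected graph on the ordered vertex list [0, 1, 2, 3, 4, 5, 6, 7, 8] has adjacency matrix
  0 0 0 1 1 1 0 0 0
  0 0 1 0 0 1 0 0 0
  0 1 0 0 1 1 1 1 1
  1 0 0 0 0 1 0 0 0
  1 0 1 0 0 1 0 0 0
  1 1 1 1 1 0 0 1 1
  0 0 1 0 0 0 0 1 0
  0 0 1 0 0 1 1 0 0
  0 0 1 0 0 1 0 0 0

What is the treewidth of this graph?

A width-2 tree decomposition is:
Bags: B1 = {2, 5, 7}  B2 = {2, 4, 5}  B3 = {0, 4, 5}  B4 = {1, 2, 5}  B5 = {2, 5, 8}  B6 = {0, 3, 5}  B7 = {2, 6, 7}
Tree: B1–B2, B2–B3, B1–B4, B2–B5, B3–B6, B1–B7
The largest bag has 3 vertices, giving width 2; this decomposition certifies tw(G) ≤ 2. On the other hand G contains the 3-clique {0, 3, 5}. A clique must lie in a single bag of any decomposition, so no decomposition can have width below 2. The upper and lower bounds meet at 2, so that is the treewidth.

2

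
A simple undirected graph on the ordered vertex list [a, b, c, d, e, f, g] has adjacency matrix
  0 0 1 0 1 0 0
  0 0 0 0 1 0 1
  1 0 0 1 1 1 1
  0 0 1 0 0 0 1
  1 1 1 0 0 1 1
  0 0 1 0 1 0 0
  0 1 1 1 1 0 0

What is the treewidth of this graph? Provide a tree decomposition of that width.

Treewidth 2.
Bags: B1 = {c, e, f}  B2 = {c, e, g}  B3 = {c, d, g}  B4 = {b, e, g}  B5 = {a, c, e}
Tree: B1–B2, B2–B3, B2–B4, B2–B5

Each bag holds 3 vertices, so the decomposition has width 2, which upper-bounds the treewidth. For the lower bound, the 3 vertices {c, d, g} are pairwise adjacent, and any tree decomposition puts a clique entirely inside one bag — forcing width ≥ 2. The upper and lower bounds meet at 2, so that is the treewidth.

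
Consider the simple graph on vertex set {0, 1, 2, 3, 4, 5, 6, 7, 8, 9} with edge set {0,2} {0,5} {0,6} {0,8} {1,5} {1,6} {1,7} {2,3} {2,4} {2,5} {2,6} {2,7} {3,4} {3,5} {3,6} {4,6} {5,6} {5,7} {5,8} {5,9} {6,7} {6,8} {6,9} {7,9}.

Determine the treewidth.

A width-3 tree decomposition is:
Bags: B1 = {2, 3, 5, 6}  B2 = {2, 5, 6, 7}  B3 = {5, 6, 7, 9}  B4 = {0, 2, 5, 6}  B5 = {1, 5, 6, 7}  B6 = {2, 3, 4, 6}  B7 = {0, 5, 6, 8}
Tree: B1–B2, B2–B3, B1–B4, B2–B5, B1–B6, B4–B7
Each bag holds 4 vertices, so the decomposition has width 3, which upper-bounds the treewidth. Conversely, {2, 3, 4, 6} is a clique of size 4, and the vertices of any clique must share a bag in every tree decomposition; so some bag has ≥ 4 vertices and tw(G) ≥ 3. Therefore the treewidth is 3.

3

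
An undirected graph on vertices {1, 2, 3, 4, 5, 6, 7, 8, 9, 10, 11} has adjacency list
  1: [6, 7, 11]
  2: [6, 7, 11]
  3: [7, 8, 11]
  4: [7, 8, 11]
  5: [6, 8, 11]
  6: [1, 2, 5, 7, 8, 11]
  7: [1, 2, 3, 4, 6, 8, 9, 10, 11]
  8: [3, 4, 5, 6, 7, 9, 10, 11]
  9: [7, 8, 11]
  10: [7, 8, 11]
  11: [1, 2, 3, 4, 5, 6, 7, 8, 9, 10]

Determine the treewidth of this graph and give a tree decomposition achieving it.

Treewidth 3.
One such decomposition:
Bags: B1 = {7, 8, 9, 11}  B2 = {6, 7, 8, 11}  B3 = {3, 7, 8, 11}  B4 = {2, 6, 7, 11}  B5 = {5, 6, 8, 11}  B6 = {1, 6, 7, 11}  B7 = {7, 8, 10, 11}  B8 = {4, 7, 8, 11}
Tree: B1–B2, B1–B3, B2–B4, B2–B5, B2–B6, B1–B7, B1–B8

Every bag has size at most 4, so the width is 4 − 1 = 3 and tw(G) ≤ 3. Conversely, {5, 6, 8, 11} is a clique of size 4, and the vertices of any clique must share a bag in every tree decomposition; so some bag has ≥ 4 vertices and tw(G) ≥ 3. Therefore the treewidth is 3.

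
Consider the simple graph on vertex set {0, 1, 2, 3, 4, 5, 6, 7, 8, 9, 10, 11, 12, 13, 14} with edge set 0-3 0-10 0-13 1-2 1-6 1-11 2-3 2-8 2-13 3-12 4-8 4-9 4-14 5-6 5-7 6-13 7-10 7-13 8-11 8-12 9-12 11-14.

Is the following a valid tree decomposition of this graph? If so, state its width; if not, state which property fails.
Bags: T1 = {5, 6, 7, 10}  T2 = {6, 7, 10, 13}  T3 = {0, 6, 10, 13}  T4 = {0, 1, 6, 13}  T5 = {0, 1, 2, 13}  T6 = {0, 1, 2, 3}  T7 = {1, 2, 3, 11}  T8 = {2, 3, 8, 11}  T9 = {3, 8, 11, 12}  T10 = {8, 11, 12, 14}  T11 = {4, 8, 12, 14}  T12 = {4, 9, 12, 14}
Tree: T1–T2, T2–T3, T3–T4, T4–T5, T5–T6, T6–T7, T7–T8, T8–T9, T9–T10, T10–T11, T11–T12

Yes; width 3.

Every vertex of G appears in some bag (union = {0, 1, 2, 3, 4, 5, 6, 7, 8, 9, 10, 11, 12, 13, 14}); every edge is covered by a bag; and for each vertex v the set of bags containing v is connected in the bag tree. The decomposition is therefore valid. The largest bag has 4 vertices, so the width is 3.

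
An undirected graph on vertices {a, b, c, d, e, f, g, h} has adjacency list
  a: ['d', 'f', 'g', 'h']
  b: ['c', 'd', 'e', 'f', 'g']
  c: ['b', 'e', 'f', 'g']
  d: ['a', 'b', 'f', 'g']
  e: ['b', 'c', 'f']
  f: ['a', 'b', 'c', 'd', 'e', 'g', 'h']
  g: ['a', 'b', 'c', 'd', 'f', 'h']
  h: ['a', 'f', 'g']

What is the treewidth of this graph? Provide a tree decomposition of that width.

Treewidth 3.
One optimal decomposition is:
Bags: B1 = {b, d, f, g}  B2 = {b, c, f, g}  B3 = {a, d, f, g}  B4 = {b, c, e, f}  B5 = {a, f, g, h}
Tree: B1–B2, B1–B3, B2–B4, B3–B5

The largest bag has 4 vertices, giving width 3; this decomposition certifies tw(G) ≤ 3. Conversely, {a, d, f, g} is a clique of size 4, and the vertices of any clique must share a bag in every tree decomposition; so some bag has ≥ 4 vertices and tw(G) ≥ 3. Combining the bounds, tw(G) = 3.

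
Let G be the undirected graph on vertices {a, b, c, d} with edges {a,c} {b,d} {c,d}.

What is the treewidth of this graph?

1

A width-1 tree decomposition is:
Bags: B1 = {b, d}  B2 = {c, d}  B3 = {a, c}
Tree: B1–B2, B2–B3
Every bag has size at most 2, so the width is 2 − 1 = 1 and tw(G) ≤ 1. Any graph with an edge has treewidth ≥ 1, and G has the edge b–d. Combining the bounds, tw(G) = 1.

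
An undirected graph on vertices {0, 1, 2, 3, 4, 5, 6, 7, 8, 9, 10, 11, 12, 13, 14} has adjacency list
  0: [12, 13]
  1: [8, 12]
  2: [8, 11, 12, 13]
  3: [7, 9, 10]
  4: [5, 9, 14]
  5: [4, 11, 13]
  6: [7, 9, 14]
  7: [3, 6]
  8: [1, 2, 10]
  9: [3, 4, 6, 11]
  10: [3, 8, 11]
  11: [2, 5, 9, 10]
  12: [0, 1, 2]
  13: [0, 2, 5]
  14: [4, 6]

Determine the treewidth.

3

A width-3 tree decomposition is:
Bags: B1 = {0, 1, 8, 12}  B2 = {0, 2, 8, 12}  B3 = {0, 2, 8, 13}  B4 = {2, 8, 10, 13}  B5 = {2, 10, 11, 13}  B6 = {5, 10, 11, 13}  B7 = {3, 5, 10, 11}  B8 = {3, 5, 9, 11}  B9 = {3, 4, 5, 9}  B10 = {3, 4, 7, 9}  B11 = {4, 6, 7, 9}  B12 = {4, 6, 7, 14}
Tree: B1–B2, B2–B3, B3–B4, B4–B5, B5–B6, B6–B7, B7–B8, B8–B9, B9–B10, B10–B11, B11–B12
Every bag has size at most 4, so the width is 4 − 1 = 3 and tw(G) ≤ 3. For the lower bound: the 4 vertex sets {0,1,12}, {8}, {2}, {5,10,11,13} are disjoint, each induces a connected subgraph, and every pair is joined by at least one edge of G. Contracting each set to a single vertex therefore yields K_{4} as a minor, and since treewidth is minor-monotone, tw(G) ≥ tw(K_{4}) = 3. Combining the bounds, tw(G) = 3.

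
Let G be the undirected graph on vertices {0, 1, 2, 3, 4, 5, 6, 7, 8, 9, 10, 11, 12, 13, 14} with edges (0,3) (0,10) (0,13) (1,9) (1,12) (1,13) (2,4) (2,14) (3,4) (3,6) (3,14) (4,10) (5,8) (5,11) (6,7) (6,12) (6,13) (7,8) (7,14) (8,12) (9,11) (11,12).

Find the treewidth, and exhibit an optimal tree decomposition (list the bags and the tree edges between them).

Treewidth 3.
One such decomposition:
Bags: B1 = {2, 4, 10, 14}  B2 = {3, 4, 10, 14}  B3 = {0, 3, 10, 14}  B4 = {0, 3, 7, 14}  B5 = {0, 3, 6, 7}  B6 = {0, 6, 7, 13}  B7 = {6, 7, 8, 13}  B8 = {6, 8, 12, 13}  B9 = {1, 8, 12, 13}  B10 = {1, 5, 8, 12}  B11 = {1, 5, 11, 12}  B12 = {1, 5, 9, 11}
Tree: B1–B2, B2–B3, B3–B4, B4–B5, B5–B6, B6–B7, B7–B8, B8–B9, B9–B10, B10–B11, B11–B12

Each bag holds 4 vertices, so the decomposition has width 3, which upper-bounds the treewidth. For the lower bound: the 4 vertex sets {2,4,10}, {14}, {3}, {0,6,7,13} are disjoint, each induces a connected subgraph, and every pair is joined by at least one edge of G. Contracting each set to a single vertex therefore yields K_{4} as a minor, and since treewidth is minor-monotone, tw(G) ≥ tw(K_{4}) = 3. The upper and lower bounds meet at 3, so that is the treewidth.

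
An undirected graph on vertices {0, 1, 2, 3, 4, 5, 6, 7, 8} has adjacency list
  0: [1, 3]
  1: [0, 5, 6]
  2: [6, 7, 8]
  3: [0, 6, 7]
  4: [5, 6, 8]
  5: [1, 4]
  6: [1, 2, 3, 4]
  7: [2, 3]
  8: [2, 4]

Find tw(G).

3

A width-3 tree decomposition is:
Bags: B1 = {2, 3, 7, 8}  B2 = {2, 3, 6, 8}  B3 = {3, 4, 6, 8}  B4 = {0, 3, 4, 6}  B5 = {0, 1, 4, 6}  B6 = {0, 1, 4, 5}
Tree: B1–B2, B2–B3, B3–B4, B4–B5, B5–B6
Each bag holds 4 vertices, so the decomposition has width 3, which upper-bounds the treewidth. For the lower bound: the 4 vertex sets {2,7,8}, {3}, {6}, {0,1,4,5} are disjoint, each induces a connected subgraph, and every pair is joined by at least one edge of G. Contracting each set to a single vertex therefore yields K_{4} as a minor, and since treewidth is minor-monotone, tw(G) ≥ tw(K_{4}) = 3. Therefore the treewidth is 3.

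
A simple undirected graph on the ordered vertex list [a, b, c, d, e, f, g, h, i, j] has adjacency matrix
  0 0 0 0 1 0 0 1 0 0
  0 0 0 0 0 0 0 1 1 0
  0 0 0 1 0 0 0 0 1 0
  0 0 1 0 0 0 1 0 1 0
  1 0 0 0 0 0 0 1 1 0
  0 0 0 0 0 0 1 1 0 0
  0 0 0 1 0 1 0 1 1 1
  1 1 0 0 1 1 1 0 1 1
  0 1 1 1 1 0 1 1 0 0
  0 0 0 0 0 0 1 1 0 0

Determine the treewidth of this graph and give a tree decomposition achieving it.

Treewidth 2.
Bags: B1 = {f, g, h}  B2 = {g, h, i}  B3 = {e, h, i}  B4 = {d, g, i}  B5 = {c, d, i}  B6 = {a, e, h}  B7 = {b, h, i}  B8 = {g, h, j}
Tree: B1–B2, B2–B3, B2–B4, B4–B5, B3–B6, B3–B7, B1–B8

Every bag has size at most 3, so the width is 3 − 1 = 2 and tw(G) ≤ 2. On the other hand G contains the 3-clique {d, g, i}. A clique must lie in a single bag of any decomposition, so no decomposition can have width below 2. Therefore the treewidth is 2.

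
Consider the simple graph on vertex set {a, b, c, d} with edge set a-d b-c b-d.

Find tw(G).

A width-1 tree decomposition is:
Bags: B1 = {a, d}  B2 = {b, d}  B3 = {b, c}
Tree: B1–B2, B2–B3
Each bag holds 2 vertices, so the decomposition has width 1, which upper-bounds the treewidth. Since G has at least one edge (e.g. a–d), it is not an edgeless graph, so tw(G) ≥ 1. The upper and lower bounds meet at 1, so that is the treewidth.

1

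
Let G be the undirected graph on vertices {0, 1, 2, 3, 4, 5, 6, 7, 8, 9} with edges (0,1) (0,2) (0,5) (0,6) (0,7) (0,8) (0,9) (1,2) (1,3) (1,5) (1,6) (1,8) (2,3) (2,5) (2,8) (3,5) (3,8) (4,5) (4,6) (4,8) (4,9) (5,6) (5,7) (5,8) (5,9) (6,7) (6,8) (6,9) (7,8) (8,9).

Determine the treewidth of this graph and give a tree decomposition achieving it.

Treewidth 4.
One such decomposition:
Bags: B1 = {0, 5, 6, 7, 8}  B2 = {0, 5, 6, 8, 9}  B3 = {0, 1, 5, 6, 8}  B4 = {0, 1, 2, 5, 8}  B5 = {4, 5, 6, 8, 9}  B6 = {1, 2, 3, 5, 8}
Tree: B1–B2, B1–B3, B3–B4, B2–B5, B4–B6

The largest bag has 5 vertices, giving width 4; this decomposition certifies tw(G) ≤ 4. On the other hand G contains the 5-clique {0, 1, 2, 5, 8}. A clique must lie in a single bag of any decomposition, so no decomposition can have width below 4. The upper and lower bounds meet at 4, so that is the treewidth.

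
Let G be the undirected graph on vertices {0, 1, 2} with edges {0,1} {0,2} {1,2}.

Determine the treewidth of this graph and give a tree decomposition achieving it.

Treewidth 2.
Bags: B1 = {0, 1, 2}
Tree: (single bag)

With just one bag of size 3, the width is 3 − 1 = 2, so tw(G) ≤ 2. Conversely, {0, 1, 2} is a clique of size 3, and the vertices of any clique must share a bag in every tree decomposition; so some bag has ≥ 3 vertices and tw(G) ≥ 2. Hence tw(G) = 2 exactly.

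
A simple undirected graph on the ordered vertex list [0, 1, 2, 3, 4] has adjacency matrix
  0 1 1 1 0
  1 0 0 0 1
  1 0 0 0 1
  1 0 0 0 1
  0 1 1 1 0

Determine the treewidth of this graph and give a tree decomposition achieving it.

The largest bag has 3 vertices, giving width 2; this decomposition certifies tw(G) ≤ 2. The edges 4–2–0–1–4 form a cycle, so G is not a tree and its treewidth is at least 2. The upper and lower bounds meet at 2, so that is the treewidth.

Treewidth 2.
One optimal decomposition is:
Bags: B1 = {0, 2, 4}  B2 = {0, 1, 4}  B3 = {0, 3, 4}
Tree: B1–B2, B2–B3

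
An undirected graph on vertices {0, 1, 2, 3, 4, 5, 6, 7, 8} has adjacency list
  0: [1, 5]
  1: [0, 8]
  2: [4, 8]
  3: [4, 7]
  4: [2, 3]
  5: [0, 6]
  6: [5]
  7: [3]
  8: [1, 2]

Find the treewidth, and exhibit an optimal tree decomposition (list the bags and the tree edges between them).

Treewidth 1.
One optimal decomposition is:
Bags: B1 = {3, 7}  B2 = {3, 4}  B3 = {2, 4}  B4 = {2, 8}  B5 = {1, 8}  B6 = {0, 1}  B7 = {0, 5}  B8 = {5, 6}
Tree: B1–B2, B2–B3, B3–B4, B4–B5, B5–B6, B6–B7, B7–B8

Every bag has size at most 2, so the width is 2 − 1 = 1 and tw(G) ≤ 1. Any graph with an edge has treewidth ≥ 1, and G has the edge 7–3. Therefore the treewidth is 1.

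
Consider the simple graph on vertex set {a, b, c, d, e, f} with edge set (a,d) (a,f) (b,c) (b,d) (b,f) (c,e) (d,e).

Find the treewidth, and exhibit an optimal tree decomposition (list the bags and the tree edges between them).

Treewidth 2.
One such decomposition:
Bags: B1 = {a, b, f}  B2 = {a, b, d}  B3 = {b, c, d}  B4 = {c, d, e}
Tree: B1–B2, B2–B3, B3–B4

The largest bag has 3 vertices, giving width 2; this decomposition certifies tw(G) ≤ 2. Since f–a–d–b–f is a cycle in G, G is not acyclic. Forests are exactly the graphs of treewidth ≤ 1, so tw(G) ≥ 2. Therefore the treewidth is 2.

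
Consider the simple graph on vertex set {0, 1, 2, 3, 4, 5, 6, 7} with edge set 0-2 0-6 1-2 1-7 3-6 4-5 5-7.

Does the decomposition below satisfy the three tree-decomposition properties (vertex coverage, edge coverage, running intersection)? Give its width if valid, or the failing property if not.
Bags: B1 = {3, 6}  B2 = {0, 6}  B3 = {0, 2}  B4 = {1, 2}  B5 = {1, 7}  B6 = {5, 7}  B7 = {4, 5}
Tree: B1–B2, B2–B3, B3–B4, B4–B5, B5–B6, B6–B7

Yes; width 1.

Checking the three conditions: (i) the bags cover all of {0, 1, 2, 3, 4, 5, 6, 7}; (ii) for each edge, some bag contains both endpoints; (iii) the bags containing any fixed vertex form a subtree. All hold, so the decomposition is valid with width 2 − 1 = 1.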